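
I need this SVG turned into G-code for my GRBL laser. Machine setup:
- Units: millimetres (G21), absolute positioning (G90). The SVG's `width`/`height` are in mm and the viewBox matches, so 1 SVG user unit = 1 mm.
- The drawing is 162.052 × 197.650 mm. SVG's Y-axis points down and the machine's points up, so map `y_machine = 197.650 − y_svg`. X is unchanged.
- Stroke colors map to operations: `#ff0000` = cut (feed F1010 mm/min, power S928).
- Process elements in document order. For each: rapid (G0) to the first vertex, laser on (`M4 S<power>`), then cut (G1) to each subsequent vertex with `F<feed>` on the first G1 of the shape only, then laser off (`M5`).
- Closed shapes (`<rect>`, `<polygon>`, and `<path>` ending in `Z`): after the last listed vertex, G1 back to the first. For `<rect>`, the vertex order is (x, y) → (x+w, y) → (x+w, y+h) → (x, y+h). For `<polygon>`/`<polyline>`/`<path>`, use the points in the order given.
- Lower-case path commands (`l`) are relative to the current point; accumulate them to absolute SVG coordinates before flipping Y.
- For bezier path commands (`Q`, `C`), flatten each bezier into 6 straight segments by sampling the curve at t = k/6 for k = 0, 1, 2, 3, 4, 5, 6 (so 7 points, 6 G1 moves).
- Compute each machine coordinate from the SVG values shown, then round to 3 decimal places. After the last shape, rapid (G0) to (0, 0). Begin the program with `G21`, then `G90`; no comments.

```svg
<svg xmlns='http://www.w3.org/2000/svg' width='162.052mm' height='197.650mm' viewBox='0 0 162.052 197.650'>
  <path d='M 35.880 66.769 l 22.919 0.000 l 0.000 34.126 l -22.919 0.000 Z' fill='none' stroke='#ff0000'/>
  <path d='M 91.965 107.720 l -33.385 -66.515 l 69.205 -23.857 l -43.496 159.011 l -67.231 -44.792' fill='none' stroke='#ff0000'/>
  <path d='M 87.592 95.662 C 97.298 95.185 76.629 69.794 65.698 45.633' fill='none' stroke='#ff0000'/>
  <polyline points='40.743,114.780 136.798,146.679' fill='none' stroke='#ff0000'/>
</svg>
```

1 u = 1 mm; y_m = 197.650 − y.

[1] `<path>` rectangle, #ff0000→cut S928 F1010: (35.880,130.881) → (58.799,130.881) → (58.799,96.755) → (35.880,96.755) → (35.880,130.881) (closed)

[2] `<path>` open polyline, #ff0000→cut S928 F1010: (91.965,89.930) → (58.580,156.445) → (127.785,180.302) → (84.289,21.291) → (17.058,66.083)

[3] `<path>` cubic bezier, #ff0000→cut S928 F1010: (87.592,101.988) → (90.099,104.182) → (88.659,109.801) → (84.384,118.121) → (78.389,128.414) → (71.789,139.955) → (65.698,152.017)

[4] `<polyline>` line segment, #ff0000→cut S928 F1010: (40.743,82.870) → (136.798,50.971)

G21
G90
G0 X35.880 Y130.881
M4 S928
G1 X58.799 Y130.881 F1010
G1 X58.799 Y96.755
G1 X35.880 Y96.755
G1 X35.880 Y130.881
M5
G0 X91.965 Y89.930
M4 S928
G1 X58.580 Y156.445 F1010
G1 X127.785 Y180.302
G1 X84.289 Y21.291
G1 X17.058 Y66.083
M5
G0 X87.592 Y101.988
M4 S928
G1 X90.099 Y104.182 F1010
G1 X88.659 Y109.801
G1 X84.384 Y118.121
G1 X78.389 Y128.414
G1 X71.789 Y139.955
G1 X65.698 Y152.017
M5
G0 X40.743 Y82.870
M4 S928
G1 X136.798 Y50.971 F1010
M5
G0 X0.000 Y0.000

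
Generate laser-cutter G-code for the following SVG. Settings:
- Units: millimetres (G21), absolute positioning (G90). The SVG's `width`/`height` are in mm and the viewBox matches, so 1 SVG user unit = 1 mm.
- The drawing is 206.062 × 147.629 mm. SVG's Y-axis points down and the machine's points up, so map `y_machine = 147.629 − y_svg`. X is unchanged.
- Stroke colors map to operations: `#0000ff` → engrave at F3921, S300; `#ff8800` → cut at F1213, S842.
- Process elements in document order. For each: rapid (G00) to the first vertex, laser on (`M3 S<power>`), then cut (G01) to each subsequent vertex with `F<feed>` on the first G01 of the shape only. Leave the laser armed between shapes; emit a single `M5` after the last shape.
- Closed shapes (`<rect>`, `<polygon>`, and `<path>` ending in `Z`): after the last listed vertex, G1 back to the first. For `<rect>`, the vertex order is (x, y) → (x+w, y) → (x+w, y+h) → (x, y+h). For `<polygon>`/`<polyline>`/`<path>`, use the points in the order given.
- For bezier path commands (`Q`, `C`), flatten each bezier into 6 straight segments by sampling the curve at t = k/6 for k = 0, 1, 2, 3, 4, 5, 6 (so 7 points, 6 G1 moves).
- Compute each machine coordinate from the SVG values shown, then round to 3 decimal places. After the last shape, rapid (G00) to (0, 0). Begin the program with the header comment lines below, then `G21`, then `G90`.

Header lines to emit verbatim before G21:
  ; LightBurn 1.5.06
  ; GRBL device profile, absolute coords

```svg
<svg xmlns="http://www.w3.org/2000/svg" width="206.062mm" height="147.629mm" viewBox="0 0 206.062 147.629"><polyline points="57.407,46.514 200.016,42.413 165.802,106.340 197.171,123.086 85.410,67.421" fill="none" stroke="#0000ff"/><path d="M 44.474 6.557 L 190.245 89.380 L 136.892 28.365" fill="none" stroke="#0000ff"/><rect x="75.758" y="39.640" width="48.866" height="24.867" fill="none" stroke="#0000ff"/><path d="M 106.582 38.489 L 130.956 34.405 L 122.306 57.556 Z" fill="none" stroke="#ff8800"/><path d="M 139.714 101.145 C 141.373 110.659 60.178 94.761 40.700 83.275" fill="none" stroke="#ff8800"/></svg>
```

; LightBurn 1.5.06
; GRBL device profile, absolute coords
G21
G90
G00 X57.407 Y101.115
M3 S300
G01 X200.016 Y105.216 F3921
G01 X165.802 Y41.289
G01 X197.171 Y24.543
G01 X85.410 Y80.208
G00 X44.474 Y141.072
M3 S300
G01 X190.245 Y58.249 F3921
G01 X136.892 Y119.264
G00 X75.758 Y107.989
M3 S300
G01 X124.624 Y107.989 F3921
G01 X124.624 Y83.122
G01 X75.758 Y83.122
G01 X75.758 Y107.989
G00 X106.582 Y109.140
M3 S842
G01 X130.956 Y113.224 F1213
G01 X122.306 Y90.073
G01 X106.582 Y109.140
G00 X139.714 Y46.484
M3 S842
G01 X134.308 Y43.707 F1213
G01 X119.109 Y44.336
G01 X98.133 Y47.544
G01 X75.396 Y52.502
G01 X54.913 Y58.381
G01 X40.700 Y64.354
M5
G00 X0.000 Y0.000

Since the viewBox matches the mm dimensions, user units are millimetres directly. The only transform is the Y-flip y_m = 147.629 − y_svg.

Shape 1 is a open polyline drawn with `<polyline>`. Its stroke #0000ff means engrave at S300, F3921. After flipping Y the toolpath is (57.407,101.115) → (200.016,105.216) → (165.802,41.289) → (197.171,24.543) → (85.410,80.208).

Shape 2 is a open polyline drawn with `<path>`. Its stroke #0000ff means engrave at S300, F3921. After flipping Y the toolpath is (44.474,141.072) → (190.245,58.249) → (136.892,119.264).

Shape 3 is a rectangle drawn with `<rect>`. Its stroke #0000ff means engrave at S300, F3921. After flipping Y the toolpath is (75.758,107.989) → (124.624,107.989) → (124.624,83.122) → (75.758,83.122) → (75.758,107.989), returning to the start.

Shape 4 is a regular polygon drawn with `<path>`. Its stroke #ff8800 means cut at S842, F1213. After flipping Y the toolpath is (106.582,109.140) → (130.956,113.224) → (122.306,90.073) → (106.582,109.140), returning to the start.

Shape 5 is a cubic bezier drawn with `<path>`. Its stroke #ff8800 means cut at S842, F1213. After flipping Y the toolpath is (139.714,46.484) → (134.308,43.707) → (119.109,44.336) → (98.133,47.544) → (75.396,52.502) → (54.913,58.381) → (40.700,64.354).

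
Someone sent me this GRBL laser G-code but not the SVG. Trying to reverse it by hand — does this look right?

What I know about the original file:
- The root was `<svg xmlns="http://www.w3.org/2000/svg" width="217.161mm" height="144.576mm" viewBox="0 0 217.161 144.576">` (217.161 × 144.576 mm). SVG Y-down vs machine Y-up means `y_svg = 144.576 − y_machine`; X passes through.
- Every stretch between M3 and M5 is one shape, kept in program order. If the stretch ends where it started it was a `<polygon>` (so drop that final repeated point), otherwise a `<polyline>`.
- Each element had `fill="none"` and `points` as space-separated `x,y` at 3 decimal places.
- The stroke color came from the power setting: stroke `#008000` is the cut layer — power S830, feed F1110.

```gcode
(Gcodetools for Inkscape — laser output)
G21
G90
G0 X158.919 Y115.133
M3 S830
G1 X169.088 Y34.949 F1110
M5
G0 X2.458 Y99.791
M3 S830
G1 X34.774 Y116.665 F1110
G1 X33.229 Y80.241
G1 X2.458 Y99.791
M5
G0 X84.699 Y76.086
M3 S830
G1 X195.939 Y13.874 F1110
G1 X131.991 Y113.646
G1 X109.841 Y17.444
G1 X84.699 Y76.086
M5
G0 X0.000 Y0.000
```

<svg xmlns="http://www.w3.org/2000/svg" width="217.161mm" height="144.576mm" viewBox="0 0 217.161 144.576">
  <polyline points="158.919,29.443 169.088,109.627" fill="none" stroke="#008000"/>
  <polygon points="2.458,44.785 34.774,27.911 33.229,64.335" fill="none" stroke="#008000"/>
  <polygon points="84.699,68.490 195.939,130.702 131.991,30.930 109.841,127.132" fill="none" stroke="#008000"/>
</svg>

Each laser-on run becomes one SVG element. Flip Y back into SVG space with y_svg = 144.576 − y_machine. Every run uses S830, so all elements get stroke `#008000` (cut).

Run 1: The run is open, so emit a `<polyline>` with points (Y-flipped): 158.919,29.443 169.088,109.627.

Run 2: The run returns to its start, so emit a `<polygon>` with points (Y-flipped): 2.458,44.785 34.774,27.911 33.229,64.335.

Run 3: The run returns to its start, so emit a `<polygon>` with points (Y-flipped): 84.699,68.490 195.939,130.702 131.991,30.930 109.841,127.132.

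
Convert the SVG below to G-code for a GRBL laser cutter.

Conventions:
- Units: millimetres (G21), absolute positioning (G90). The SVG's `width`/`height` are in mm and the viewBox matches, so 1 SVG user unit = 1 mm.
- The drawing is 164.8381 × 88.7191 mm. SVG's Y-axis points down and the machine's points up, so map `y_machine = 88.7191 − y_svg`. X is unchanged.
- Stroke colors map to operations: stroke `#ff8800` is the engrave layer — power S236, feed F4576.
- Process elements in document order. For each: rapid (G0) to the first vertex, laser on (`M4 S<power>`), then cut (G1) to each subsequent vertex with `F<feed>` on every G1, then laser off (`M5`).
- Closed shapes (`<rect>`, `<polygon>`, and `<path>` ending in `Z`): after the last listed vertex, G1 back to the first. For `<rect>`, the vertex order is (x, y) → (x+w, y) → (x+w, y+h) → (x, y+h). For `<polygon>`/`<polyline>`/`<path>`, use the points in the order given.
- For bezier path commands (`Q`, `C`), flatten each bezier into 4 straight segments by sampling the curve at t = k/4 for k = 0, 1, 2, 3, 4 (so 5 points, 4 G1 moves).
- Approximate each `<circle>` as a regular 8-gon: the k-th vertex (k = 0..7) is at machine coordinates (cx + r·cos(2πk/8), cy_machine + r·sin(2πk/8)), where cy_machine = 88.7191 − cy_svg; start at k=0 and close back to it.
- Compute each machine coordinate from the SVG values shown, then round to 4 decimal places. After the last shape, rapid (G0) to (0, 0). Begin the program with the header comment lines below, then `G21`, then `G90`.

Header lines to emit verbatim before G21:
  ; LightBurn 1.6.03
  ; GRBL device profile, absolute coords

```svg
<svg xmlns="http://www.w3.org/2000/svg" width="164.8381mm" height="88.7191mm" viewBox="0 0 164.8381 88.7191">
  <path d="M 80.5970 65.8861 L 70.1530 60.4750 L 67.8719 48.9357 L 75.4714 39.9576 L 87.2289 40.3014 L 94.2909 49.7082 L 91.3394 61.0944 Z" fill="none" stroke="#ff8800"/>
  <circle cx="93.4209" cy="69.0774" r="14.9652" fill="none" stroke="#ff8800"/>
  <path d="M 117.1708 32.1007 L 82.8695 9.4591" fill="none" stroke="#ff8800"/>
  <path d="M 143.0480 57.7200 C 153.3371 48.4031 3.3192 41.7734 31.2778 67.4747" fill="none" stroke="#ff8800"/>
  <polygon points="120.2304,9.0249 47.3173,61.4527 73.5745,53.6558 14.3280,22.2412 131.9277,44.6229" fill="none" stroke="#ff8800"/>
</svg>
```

; LightBurn 1.6.03
; GRBL device profile, absolute coords
G21
G90
G0 X80.5970 Y22.8330
M4 S236
G1 X70.1530 Y28.2441 F4576
G1 X67.8719 Y39.7834 F4576
G1 X75.4714 Y48.7615 F4576
G1 X87.2289 Y48.4177 F4576
G1 X94.2909 Y39.0109 F4576
G1 X91.3394 Y27.6247 F4576
G1 X80.5970 Y22.8330 F4576
M5
G0 X108.3861 Y19.6417
M4 S236
G1 X104.0029 Y30.2237 F4576
G1 X93.4209 Y34.6069 F4576
G1 X82.8389 Y30.2237 F4576
G1 X78.4557 Y19.6417 F4576
G1 X82.8389 Y9.0597 F4576
G1 X93.4209 Y4.6765 F4576
G1 X104.0029 Y9.0597 F4576
G1 X108.3861 Y19.6417 F4576
M5
G0 X117.1708 Y56.6184
M4 S236
G1 X82.8695 Y79.2600 F4576
M5
G0 X143.0480 Y30.9991
M4 S236
G1 X125.9929 Y37.0197 F4576
G1 X80.5368 Y39.2536 F4576
G1 X38.3938 Y34.9215 F4576
G1 X31.2778 Y21.2444 F4576
M5
G0 X120.2304 Y79.6942
M4 S236
G1 X47.3173 Y27.2664 F4576
G1 X73.5745 Y35.0633 F4576
G1 X14.3280 Y66.4779 F4576
G1 X131.9277 Y44.0962 F4576
G1 X120.2304 Y79.6942 F4576
M5
G0 X0.0000 Y0.0000

viewBox `0 0 164.8381 88.7191` with mm width/height → 1 unit = 1 mm. Flip: y_m = 88.7191 − y_svg.

**Shape 1** — `<path>` regular polygon, stroke `#ff8800` → engrave (S236, F4576). Machine vertices: (80.5970,22.8330) → (70.1530,28.2441) → (67.8719,39.7834) → (75.4714,48.7615) → (87.2289,48.4177) → (94.2909,39.0109) → (91.3394,27.6247) → (80.5970,22.8330). Closed: final G1 returns to the first vertex.

**Shape 2** — `<circle>` circle, stroke `#ff8800` → engrave (S236, F4576). Machine vertices: (108.3861,19.6417) → (104.0029,30.2237) → (93.4209,34.6069) → (82.8389,30.2237) → (78.4557,19.6417) → (82.8389,9.0597) → (93.4209,4.6765) → (104.0029,9.0597) → (108.3861,19.6417). Closed: final G1 returns to the first vertex.

**Shape 3** — `<path>` line segment, stroke `#ff8800` → engrave (S236, F4576). Machine vertices: (117.1708,56.6184) → (82.8695,79.2600). Open path.

**Shape 4** — `<path>` cubic bezier, stroke `#ff8800` → engrave (S236, F4576). Control points (SVG): P0=(143.0480,57.7200), P1=(153.3371,48.4031), P2=(3.3192,41.7734), P3=(31.2778,67.4747); sampled at t=k/4. Machine vertices: (143.0480,30.9991) → (125.9929,37.0197) → (80.5368,39.2536) → (38.3938,34.9215) → (31.2778,21.2444). Open path.

**Shape 5** — `<polygon>` closed polygon, stroke `#ff8800` → engrave (S236, F4576). Machine vertices: (120.2304,79.6942) → (47.3173,27.2664) → (73.5745,35.0633) → (14.3280,66.4779) → (131.9277,44.0962) → (120.2304,79.6942). Closed: final G1 returns to the first vertex.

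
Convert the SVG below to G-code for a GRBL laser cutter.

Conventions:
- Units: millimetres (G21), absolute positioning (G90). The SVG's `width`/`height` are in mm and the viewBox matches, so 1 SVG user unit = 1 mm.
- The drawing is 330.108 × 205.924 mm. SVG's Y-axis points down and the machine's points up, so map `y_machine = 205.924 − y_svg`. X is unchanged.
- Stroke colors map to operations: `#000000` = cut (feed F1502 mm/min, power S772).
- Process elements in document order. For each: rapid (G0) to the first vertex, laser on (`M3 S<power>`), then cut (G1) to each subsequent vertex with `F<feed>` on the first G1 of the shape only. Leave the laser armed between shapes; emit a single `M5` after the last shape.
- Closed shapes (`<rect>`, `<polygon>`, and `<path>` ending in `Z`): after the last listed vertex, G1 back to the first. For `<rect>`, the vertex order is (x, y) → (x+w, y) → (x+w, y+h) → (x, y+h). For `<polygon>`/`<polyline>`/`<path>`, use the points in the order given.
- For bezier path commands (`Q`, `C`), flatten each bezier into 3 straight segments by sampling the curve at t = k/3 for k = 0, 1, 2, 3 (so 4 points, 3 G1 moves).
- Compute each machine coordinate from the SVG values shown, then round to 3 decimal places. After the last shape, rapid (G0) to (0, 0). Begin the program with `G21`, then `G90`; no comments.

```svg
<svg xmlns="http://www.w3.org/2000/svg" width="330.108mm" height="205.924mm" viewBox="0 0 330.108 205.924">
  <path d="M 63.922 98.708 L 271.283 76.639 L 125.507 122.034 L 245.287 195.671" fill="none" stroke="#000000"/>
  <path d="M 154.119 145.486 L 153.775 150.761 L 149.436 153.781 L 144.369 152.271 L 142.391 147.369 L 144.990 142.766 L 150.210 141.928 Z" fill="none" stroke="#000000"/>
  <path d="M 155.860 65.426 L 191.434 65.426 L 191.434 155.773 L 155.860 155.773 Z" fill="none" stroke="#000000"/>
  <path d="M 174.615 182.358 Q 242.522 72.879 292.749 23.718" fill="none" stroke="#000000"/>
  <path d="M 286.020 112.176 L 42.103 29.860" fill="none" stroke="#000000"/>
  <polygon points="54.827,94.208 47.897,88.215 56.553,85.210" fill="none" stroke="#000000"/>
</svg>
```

1 u = 1 mm; y_m = 205.924 − y.

[1] `<path>` open polyline, #000000→cut S772 F1502: (63.922,107.216) → (271.283,129.285) → (125.507,83.890) → (245.287,10.253)

[2] `<path>` regular polygon, #000000→cut S772 F1502: (154.119,60.438) → (153.775,55.163) → (149.436,52.143) → (144.369,53.653) → (142.391,58.555) → (144.990,63.158) → (150.210,63.996) → (154.119,60.438) (closed)

[3] `<path>` rectangle, #000000→cut S772 F1502: (155.860,140.498) → (191.434,140.498) → (191.434,50.151) → (155.860,50.151) → (155.860,140.498) (closed)

[4] `<path>` quadratic bezier, #000000→cut S772 F1502: (174.615,23.566) → (217.922,89.850) → (257.300,142.730) → (292.749,182.206)

[5] `<path>` line segment, #000000→cut S772 F1502: (286.020,93.748) → (42.103,176.064)

[6] `<polygon>` regular polygon, #000000→cut S772 F1502: (54.827,111.716) → (47.897,117.709) → (56.553,120.714) → (54.827,111.716) (closed)

G21
G90
G0 X63.922 Y107.216
M3 S772
G1 X271.283 Y129.285 F1502
G1 X125.507 Y83.890
G1 X245.287 Y10.253
G0 X154.119 Y60.438
M3 S772
G1 X153.775 Y55.163 F1502
G1 X149.436 Y52.143
G1 X144.369 Y53.653
G1 X142.391 Y58.555
G1 X144.990 Y63.158
G1 X150.210 Y63.996
G1 X154.119 Y60.438
G0 X155.860 Y140.498
M3 S772
G1 X191.434 Y140.498 F1502
G1 X191.434 Y50.151
G1 X155.860 Y50.151
G1 X155.860 Y140.498
G0 X174.615 Y23.566
M3 S772
G1 X217.922 Y89.850 F1502
G1 X257.300 Y142.730
G1 X292.749 Y182.206
G0 X286.020 Y93.748
M3 S772
G1 X42.103 Y176.064 F1502
G0 X54.827 Y111.716
M3 S772
G1 X47.897 Y117.709 F1502
G1 X56.553 Y120.714
G1 X54.827 Y111.716
M5
G0 X0.000 Y0.000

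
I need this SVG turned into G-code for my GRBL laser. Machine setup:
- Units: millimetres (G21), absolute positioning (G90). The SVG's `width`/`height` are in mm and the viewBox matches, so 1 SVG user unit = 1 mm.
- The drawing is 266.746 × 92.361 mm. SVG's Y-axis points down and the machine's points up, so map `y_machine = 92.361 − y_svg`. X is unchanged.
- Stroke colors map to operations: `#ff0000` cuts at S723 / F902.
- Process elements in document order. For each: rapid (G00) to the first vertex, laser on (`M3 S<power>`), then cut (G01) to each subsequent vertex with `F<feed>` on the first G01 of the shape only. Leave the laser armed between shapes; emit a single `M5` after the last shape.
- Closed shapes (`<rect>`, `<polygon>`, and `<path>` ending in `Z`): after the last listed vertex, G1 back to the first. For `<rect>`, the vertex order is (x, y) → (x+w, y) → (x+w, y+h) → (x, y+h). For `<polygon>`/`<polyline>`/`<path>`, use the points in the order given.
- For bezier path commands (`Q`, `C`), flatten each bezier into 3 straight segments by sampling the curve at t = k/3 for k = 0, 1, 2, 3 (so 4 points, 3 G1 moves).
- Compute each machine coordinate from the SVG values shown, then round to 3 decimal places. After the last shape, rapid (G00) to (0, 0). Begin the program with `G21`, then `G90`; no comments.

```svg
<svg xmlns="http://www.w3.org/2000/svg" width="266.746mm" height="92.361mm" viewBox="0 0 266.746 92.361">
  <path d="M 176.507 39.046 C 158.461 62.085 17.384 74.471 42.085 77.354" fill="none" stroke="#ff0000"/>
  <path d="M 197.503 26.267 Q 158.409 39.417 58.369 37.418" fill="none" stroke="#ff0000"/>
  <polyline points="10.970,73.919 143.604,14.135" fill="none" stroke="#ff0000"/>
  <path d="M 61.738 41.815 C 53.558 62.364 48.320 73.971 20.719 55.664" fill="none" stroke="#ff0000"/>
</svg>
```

G21
G90
G00 X176.507 Y53.315
M3 S723
G01 X128.147 Y33.784 F902
G01 X61.947 Y21.100
G01 X42.085 Y15.007
G00 X197.503 Y66.094
M3 S723
G01 X164.669 Y59.011 F902
G01 X118.291 Y55.294
G01 X58.369 Y54.943
G00 X10.970 Y18.442
M3 S723
G01 X143.604 Y78.226 F902
G00 X61.738 Y50.546
M3 S723
G01 X53.601 Y33.754 F902
G01 X41.803 Y27.585
G01 X20.719 Y36.697
M5
G00 X0.000 Y0.000

Since the viewBox matches the mm dimensions, user units are millimetres directly. The only transform is the Y-flip y_m = 92.361 − y_svg.

Shape 1 is a cubic bezier drawn with `<path>`. Its stroke #ff0000 means cut at S723, F902. After flipping Y the toolpath is (176.507,53.315) → (128.147,33.784) → (61.947,21.100) → (42.085,15.007).

Shape 2 is a quadratic bezier drawn with `<path>`. Its stroke #ff0000 means cut at S723, F902. After flipping Y the toolpath is (197.503,66.094) → (164.669,59.011) → (118.291,55.294) → (58.369,54.943).

Shape 3 is a line segment drawn with `<polyline>`. Its stroke #ff0000 means cut at S723, F902. After flipping Y the toolpath is (10.970,18.442) → (143.604,78.226).

Shape 4 is a cubic bezier drawn with `<path>`. Its stroke #ff0000 means cut at S723, F902. After flipping Y the toolpath is (61.738,50.546) → (53.601,33.754) → (41.803,27.585) → (20.719,36.697).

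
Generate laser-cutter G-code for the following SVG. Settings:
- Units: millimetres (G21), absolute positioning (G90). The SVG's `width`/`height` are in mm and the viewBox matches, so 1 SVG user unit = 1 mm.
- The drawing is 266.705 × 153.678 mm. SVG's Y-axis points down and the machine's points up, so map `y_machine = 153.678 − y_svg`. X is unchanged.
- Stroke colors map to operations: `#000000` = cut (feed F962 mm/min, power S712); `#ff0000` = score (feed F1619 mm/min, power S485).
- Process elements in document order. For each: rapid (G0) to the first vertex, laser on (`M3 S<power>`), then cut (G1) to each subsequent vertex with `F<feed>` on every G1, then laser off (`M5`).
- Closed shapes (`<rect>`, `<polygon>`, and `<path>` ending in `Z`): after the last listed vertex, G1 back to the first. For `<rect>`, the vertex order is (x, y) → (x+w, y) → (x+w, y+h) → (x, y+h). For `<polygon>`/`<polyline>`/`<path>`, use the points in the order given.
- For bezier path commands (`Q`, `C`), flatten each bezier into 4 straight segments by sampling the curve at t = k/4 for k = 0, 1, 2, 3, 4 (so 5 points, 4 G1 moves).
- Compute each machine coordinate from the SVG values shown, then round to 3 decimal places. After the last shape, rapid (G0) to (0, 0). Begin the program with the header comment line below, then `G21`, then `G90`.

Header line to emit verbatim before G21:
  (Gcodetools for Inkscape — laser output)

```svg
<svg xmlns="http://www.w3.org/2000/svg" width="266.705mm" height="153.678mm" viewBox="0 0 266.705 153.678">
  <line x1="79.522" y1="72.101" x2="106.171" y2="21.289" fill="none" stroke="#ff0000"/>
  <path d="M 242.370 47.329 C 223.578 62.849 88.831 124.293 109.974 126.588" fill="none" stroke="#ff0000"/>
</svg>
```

1 u = 1 mm; y_m = 153.678 − y.

[1] `<line>` line segment, #ff0000→score S485 F1619: (79.522,81.577) → (106.171,132.389)

[2] `<path>` cubic bezier, #ff0000→score S485 F1619: (242.370,106.349) → (210.782,87.740) → (161.196,61.760) → (119.099,38.260) → (109.974,27.090)

(Gcodetools for Inkscape — laser output)
G21
G90
G0 X79.522 Y81.577
M3 S485
G1 X106.171 Y132.389 F1619
M5
G0 X242.370 Y106.349
M3 S485
G1 X210.782 Y87.740 F1619
G1 X161.196 Y61.760 F1619
G1 X119.099 Y38.260 F1619
G1 X109.974 Y27.090 F1619
M5
G0 X0.000 Y0.000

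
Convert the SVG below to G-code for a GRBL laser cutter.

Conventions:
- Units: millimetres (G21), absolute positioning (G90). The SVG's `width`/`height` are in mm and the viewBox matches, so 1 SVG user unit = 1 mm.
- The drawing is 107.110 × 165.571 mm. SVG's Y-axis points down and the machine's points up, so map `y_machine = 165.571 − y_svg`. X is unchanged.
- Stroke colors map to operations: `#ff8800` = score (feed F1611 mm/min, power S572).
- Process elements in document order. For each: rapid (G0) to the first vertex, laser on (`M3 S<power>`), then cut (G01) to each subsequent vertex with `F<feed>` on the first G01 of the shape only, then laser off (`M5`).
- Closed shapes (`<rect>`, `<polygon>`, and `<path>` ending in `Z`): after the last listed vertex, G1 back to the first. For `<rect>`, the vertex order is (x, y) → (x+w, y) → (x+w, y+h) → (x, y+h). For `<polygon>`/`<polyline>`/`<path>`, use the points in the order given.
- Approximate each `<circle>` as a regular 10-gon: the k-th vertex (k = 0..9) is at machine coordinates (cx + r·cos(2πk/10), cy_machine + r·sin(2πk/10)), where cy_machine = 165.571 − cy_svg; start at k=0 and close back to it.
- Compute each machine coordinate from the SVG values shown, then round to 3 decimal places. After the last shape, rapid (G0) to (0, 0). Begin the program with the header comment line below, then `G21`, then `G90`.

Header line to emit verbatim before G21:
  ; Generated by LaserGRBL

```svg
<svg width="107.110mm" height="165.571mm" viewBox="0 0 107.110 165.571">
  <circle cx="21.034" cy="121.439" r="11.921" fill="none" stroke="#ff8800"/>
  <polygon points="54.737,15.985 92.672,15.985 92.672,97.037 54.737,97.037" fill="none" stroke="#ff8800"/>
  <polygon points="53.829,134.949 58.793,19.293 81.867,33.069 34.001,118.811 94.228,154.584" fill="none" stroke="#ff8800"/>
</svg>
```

viewBox `0 0 107.110 165.571` with mm width/height → 1 unit = 1 mm. Flip: y_m = 165.571 − y_svg.

**Shape 1** — `<circle>` circle, stroke `#ff8800` → score (S572, F1611). Machine vertices: (32.955,44.132) → (30.678,51.139) → (24.718,55.470) → (17.350,55.470) → (11.390,51.139) → (9.113,44.132) → (11.390,37.125) → (17.350,32.794) → (24.718,32.794) → (30.678,37.125) → (32.955,44.132). Closed: final G1 returns to the first vertex.

**Shape 2** — `<polygon>` rectangle, stroke `#ff8800` → score (S572, F1611). Machine vertices: (54.737,149.586) → (92.672,149.586) → (92.672,68.534) → (54.737,68.534) → (54.737,149.586). Closed: final G1 returns to the first vertex.

**Shape 3** — `<polygon>` closed polygon, stroke `#ff8800` → score (S572, F1611). Machine vertices: (53.829,30.622) → (58.793,146.278) → (81.867,132.502) → (34.001,46.760) → (94.228,10.987) → (53.829,30.622). Closed: final G1 returns to the first vertex.

; Generated by LaserGRBL
G21
G90
G0 X32.955 Y44.132
M3 S572
G01 X30.678 Y51.139 F1611
G01 X24.718 Y55.470
G01 X17.350 Y55.470
G01 X11.390 Y51.139
G01 X9.113 Y44.132
G01 X11.390 Y37.125
G01 X17.350 Y32.794
G01 X24.718 Y32.794
G01 X30.678 Y37.125
G01 X32.955 Y44.132
M5
G0 X54.737 Y149.586
M3 S572
G01 X92.672 Y149.586 F1611
G01 X92.672 Y68.534
G01 X54.737 Y68.534
G01 X54.737 Y149.586
M5
G0 X53.829 Y30.622
M3 S572
G01 X58.793 Y146.278 F1611
G01 X81.867 Y132.502
G01 X34.001 Y46.760
G01 X94.228 Y10.987
G01 X53.829 Y30.622
M5
G0 X0.000 Y0.000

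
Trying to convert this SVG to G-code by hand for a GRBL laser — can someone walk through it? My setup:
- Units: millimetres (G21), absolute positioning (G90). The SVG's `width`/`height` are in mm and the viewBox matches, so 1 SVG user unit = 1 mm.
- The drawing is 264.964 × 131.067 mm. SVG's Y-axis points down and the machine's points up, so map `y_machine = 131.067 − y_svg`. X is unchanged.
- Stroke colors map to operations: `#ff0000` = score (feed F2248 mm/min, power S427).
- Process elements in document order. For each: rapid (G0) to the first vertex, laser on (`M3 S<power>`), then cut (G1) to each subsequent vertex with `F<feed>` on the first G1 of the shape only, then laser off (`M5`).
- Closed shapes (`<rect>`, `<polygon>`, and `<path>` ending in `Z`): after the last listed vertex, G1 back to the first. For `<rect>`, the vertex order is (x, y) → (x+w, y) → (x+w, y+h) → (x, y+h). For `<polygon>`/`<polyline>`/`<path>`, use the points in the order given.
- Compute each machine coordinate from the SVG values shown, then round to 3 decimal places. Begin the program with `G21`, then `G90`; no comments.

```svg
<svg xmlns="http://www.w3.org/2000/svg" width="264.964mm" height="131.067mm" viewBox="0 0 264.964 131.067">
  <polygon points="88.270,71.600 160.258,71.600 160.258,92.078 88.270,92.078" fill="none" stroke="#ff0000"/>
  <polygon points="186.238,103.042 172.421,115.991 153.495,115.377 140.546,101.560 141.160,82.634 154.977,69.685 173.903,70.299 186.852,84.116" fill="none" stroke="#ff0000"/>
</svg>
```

G21
G90
G0 X88.270 Y59.467
M3 S427
G1 X160.258 Y59.467 F2248
G1 X160.258 Y38.989
G1 X88.270 Y38.989
G1 X88.270 Y59.467
M5
G0 X186.238 Y28.025
M3 S427
G1 X172.421 Y15.076 F2248
G1 X153.495 Y15.690
G1 X140.546 Y29.507
G1 X141.160 Y48.433
G1 X154.977 Y61.382
G1 X173.903 Y60.768
G1 X186.852 Y46.951
G1 X186.238 Y28.025
M5

Since the viewBox matches the mm dimensions, user units are millimetres directly. The only transform is the Y-flip y_m = 131.067 − y_svg.

Shape 1 is a rectangle drawn with `<polygon>`. Its stroke #ff0000 means score at S427, F2248. After flipping Y the toolpath is (88.270,59.467) → (160.258,59.467) → (160.258,38.989) → (88.270,38.989) → (88.270,59.467), returning to the start.

Shape 2 is a regular polygon drawn with `<polygon>`. Its stroke #ff0000 means score at S427, F2248. After flipping Y the toolpath is (186.238,28.025) → (172.421,15.076) → (153.495,15.690) → (140.546,29.507) → (141.160,48.433) → (154.977,61.382) → (173.903,60.768) → (186.852,46.951) → (186.238,28.025), returning to the start.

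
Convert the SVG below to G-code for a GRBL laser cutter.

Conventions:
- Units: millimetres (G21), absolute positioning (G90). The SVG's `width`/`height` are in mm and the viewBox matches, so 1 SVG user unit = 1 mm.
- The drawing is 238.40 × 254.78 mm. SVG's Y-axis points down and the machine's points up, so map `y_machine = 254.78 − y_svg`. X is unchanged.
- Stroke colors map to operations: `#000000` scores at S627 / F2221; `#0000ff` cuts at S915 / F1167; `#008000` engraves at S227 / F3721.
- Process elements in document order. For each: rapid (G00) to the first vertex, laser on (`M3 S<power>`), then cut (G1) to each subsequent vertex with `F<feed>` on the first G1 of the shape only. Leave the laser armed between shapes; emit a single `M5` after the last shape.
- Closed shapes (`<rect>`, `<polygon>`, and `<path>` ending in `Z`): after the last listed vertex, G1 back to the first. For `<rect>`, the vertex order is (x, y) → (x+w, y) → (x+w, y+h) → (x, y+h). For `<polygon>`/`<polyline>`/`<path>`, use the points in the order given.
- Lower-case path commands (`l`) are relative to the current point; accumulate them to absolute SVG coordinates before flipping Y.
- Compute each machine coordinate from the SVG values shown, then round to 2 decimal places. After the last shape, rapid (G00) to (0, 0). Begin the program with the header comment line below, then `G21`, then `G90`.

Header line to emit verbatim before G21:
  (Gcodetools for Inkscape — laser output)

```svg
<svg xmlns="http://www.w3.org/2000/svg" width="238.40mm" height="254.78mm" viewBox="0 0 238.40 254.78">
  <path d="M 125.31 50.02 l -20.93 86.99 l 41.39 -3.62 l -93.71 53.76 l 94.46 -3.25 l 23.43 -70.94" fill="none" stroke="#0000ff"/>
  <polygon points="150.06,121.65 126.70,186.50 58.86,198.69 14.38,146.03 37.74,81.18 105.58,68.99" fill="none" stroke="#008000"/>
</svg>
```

1 u = 1 mm; y_m = 254.78 − y.

[1] `<path>` open polyline, #0000ff→cut S915 F1167: (125.31,204.76) → (104.38,117.77) → (145.77,121.39) → (52.06,67.63) → (146.52,70.88) → (169.95,141.82)

[2] `<polygon>` regular polygon, #008000→engrave S227 F3721: (150.06,133.13) → (126.70,68.28) → (58.86,56.09) → (14.38,108.75) → (37.74,173.60) → (105.58,185.79) → (150.06,133.13) (closed)

(Gcodetools for Inkscape — laser output)
G21
G90
G00 X125.31 Y204.76
M3 S915
G1 X104.38 Y117.77 F1167
G1 X145.77 Y121.39
G1 X52.06 Y67.63
G1 X146.52 Y70.88
G1 X169.95 Y141.82
G00 X150.06 Y133.13
M3 S227
G1 X126.70 Y68.28 F3721
G1 X58.86 Y56.09
G1 X14.38 Y108.75
G1 X37.74 Y173.60
G1 X105.58 Y185.79
G1 X150.06 Y133.13
M5
G00 X0.00 Y0.00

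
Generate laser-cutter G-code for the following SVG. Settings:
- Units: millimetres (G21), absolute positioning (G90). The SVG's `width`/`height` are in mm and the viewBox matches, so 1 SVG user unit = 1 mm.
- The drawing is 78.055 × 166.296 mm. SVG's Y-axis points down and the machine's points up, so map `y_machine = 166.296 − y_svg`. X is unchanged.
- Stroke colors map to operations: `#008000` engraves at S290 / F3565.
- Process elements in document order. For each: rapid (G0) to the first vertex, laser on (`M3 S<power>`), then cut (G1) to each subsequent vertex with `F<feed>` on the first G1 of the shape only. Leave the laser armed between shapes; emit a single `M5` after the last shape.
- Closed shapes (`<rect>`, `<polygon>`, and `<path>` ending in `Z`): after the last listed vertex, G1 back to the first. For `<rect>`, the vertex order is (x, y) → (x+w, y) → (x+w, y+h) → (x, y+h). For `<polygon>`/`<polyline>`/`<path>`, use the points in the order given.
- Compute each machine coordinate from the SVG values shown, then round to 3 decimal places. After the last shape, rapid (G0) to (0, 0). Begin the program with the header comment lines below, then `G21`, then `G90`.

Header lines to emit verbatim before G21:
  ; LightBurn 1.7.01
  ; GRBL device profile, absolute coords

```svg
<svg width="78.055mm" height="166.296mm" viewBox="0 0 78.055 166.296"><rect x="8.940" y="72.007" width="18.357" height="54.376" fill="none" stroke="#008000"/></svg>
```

viewBox `0 0 78.055 166.296` with mm width/height → 1 unit = 1 mm. Flip: y_m = 166.296 − y_svg.

**Shape 1** — `<rect>` rectangle, stroke `#008000` → engrave (S290, F3565). Machine vertices: (8.940,94.289) → (27.297,94.289) → (27.297,39.913) → (8.940,39.913) → (8.940,94.289). Closed: final G1 returns to the first vertex.

; LightBurn 1.7.01
; GRBL device profile, absolute coords
G21
G90
G0 X8.940 Y94.289
M3 S290
G1 X27.297 Y94.289 F3565
G1 X27.297 Y39.913
G1 X8.940 Y39.913
G1 X8.940 Y94.289
M5
G0 X0.000 Y0.000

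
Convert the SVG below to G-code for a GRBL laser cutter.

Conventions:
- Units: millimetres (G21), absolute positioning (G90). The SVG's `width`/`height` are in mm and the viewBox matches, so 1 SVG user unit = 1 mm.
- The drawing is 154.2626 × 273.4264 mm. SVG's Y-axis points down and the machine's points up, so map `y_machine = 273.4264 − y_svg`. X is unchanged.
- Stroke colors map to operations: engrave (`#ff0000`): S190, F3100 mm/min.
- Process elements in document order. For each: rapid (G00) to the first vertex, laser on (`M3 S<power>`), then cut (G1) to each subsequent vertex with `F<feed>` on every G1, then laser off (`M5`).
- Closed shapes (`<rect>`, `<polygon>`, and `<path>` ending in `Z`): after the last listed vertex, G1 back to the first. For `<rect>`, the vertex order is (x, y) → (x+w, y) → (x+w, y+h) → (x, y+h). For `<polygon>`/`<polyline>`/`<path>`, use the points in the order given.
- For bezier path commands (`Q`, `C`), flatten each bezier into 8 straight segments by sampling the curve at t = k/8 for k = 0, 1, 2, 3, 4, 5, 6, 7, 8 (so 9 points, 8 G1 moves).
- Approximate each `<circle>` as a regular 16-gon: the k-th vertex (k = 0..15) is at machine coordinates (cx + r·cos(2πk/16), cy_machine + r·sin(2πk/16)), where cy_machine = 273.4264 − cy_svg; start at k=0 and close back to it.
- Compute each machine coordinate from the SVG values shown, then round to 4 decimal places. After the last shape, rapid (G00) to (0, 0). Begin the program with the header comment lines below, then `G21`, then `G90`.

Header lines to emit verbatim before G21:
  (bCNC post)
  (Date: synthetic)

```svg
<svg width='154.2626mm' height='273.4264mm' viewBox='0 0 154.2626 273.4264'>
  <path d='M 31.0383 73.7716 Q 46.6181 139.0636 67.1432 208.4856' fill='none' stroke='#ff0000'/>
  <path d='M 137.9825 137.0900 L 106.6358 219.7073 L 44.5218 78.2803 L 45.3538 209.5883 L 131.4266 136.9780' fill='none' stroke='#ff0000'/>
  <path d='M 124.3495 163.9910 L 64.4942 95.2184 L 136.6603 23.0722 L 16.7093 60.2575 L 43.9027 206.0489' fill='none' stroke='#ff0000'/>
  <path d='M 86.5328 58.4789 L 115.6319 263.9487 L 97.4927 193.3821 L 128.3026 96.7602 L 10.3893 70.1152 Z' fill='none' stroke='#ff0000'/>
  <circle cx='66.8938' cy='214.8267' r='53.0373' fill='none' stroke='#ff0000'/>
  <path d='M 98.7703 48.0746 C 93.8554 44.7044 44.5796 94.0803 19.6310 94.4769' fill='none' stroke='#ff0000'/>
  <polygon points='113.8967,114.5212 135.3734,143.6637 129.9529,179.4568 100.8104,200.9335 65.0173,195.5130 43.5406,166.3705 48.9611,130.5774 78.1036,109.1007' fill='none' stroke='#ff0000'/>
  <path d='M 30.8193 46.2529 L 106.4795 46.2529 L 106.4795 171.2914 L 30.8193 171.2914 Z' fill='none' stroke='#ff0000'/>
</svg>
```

1 u = 1 mm; y_m = 273.4264 − y.

[1] `<path>` quadratic bezier, #ff0000→engrave S190 F3100: (31.0383,199.6548) → (35.0105,183.2673) → (39.1373,166.7507) → (43.4186,150.1050) → (47.8544,133.3303) → (52.4448,116.4265) → (57.1897,99.3937) → (62.0892,82.2318) → (67.1432,64.9408)

[2] `<path>` open polyline, #ff0000→engrave S190 F3100: (137.9825,136.3364) → (106.6358,53.7191) → (44.5218,195.1461) → (45.3538,63.8381) → (131.4266,136.4484)

[3] `<path>` open polyline, #ff0000→engrave S190 F3100: (124.3495,109.4354) → (64.4942,178.2080) → (136.6603,250.3542) → (16.7093,213.1689) → (43.9027,67.3775)

[4] `<path>` closed polygon, #ff0000→engrave S190 F3100: (86.5328,214.9475) → (115.6319,9.4777) → (97.4927,80.0443) → (128.3026,176.6662) → (10.3893,203.3112) → (86.5328,214.9475) (closed)

[5] `<circle>` circle, #ff0000→engrave S190 F3100: (119.9311,58.5997) → (115.8939,78.8962) → (104.3968,96.1027) → (87.1903,107.5998) → (66.8938,111.6370) → (46.5973,107.5998) → (29.3908,96.1027) → (17.8937,78.8962) → (13.8565,58.5997) → (17.8937,38.3032) → (29.3908,21.0967) → (46.5973,9.5996) → (66.8938,5.5624) → (87.1903,9.5996) → (104.3968,21.0967) → (115.8939,38.3032) → (119.9311,58.5997) (closed)

[6] `<path>` cubic bezier, #ff0000→engrave S190 F3100: (98.7703,225.3518) → (94.9820,224.3418) → (87.8397,219.5790) → (78.1485,212.2554) → (66.7133,203.5632) → (54.3390,194.6944) → (41.8305,186.8411) → (29.9929,181.1954) → (19.6310,178.9495)

[7] `<polygon>` regular polygon, #ff0000→engrave S190 F3100: (113.8967,158.9052) → (135.3734,129.7627) → (129.9529,93.9696) → (100.8104,72.4929) → (65.0173,77.9134) → (43.5406,107.0559) → (48.9611,142.8490) → (78.1036,164.3257) → (113.8967,158.9052) (closed)

[8] `<path>` rectangle, #ff0000→engrave S190 F3100: (30.8193,227.1735) → (106.4795,227.1735) → (106.4795,102.1350) → (30.8193,102.1350) → (30.8193,227.1735) (closed)

(bCNC post)
(Date: synthetic)
G21
G90
G00 X31.0383 Y199.6548
M3 S190
G1 X35.0105 Y183.2673 F3100
G1 X39.1373 Y166.7507 F3100
G1 X43.4186 Y150.1050 F3100
G1 X47.8544 Y133.3303 F3100
G1 X52.4448 Y116.4265 F3100
G1 X57.1897 Y99.3937 F3100
G1 X62.0892 Y82.2318 F3100
G1 X67.1432 Y64.9408 F3100
M5
G00 X137.9825 Y136.3364
M3 S190
G1 X106.6358 Y53.7191 F3100
G1 X44.5218 Y195.1461 F3100
G1 X45.3538 Y63.8381 F3100
G1 X131.4266 Y136.4484 F3100
M5
G00 X124.3495 Y109.4354
M3 S190
G1 X64.4942 Y178.2080 F3100
G1 X136.6603 Y250.3542 F3100
G1 X16.7093 Y213.1689 F3100
G1 X43.9027 Y67.3775 F3100
M5
G00 X86.5328 Y214.9475
M3 S190
G1 X115.6319 Y9.4777 F3100
G1 X97.4927 Y80.0443 F3100
G1 X128.3026 Y176.6662 F3100
G1 X10.3893 Y203.3112 F3100
G1 X86.5328 Y214.9475 F3100
M5
G00 X119.9311 Y58.5997
M3 S190
G1 X115.8939 Y78.8962 F3100
G1 X104.3968 Y96.1027 F3100
G1 X87.1903 Y107.5998 F3100
G1 X66.8938 Y111.6370 F3100
G1 X46.5973 Y107.5998 F3100
G1 X29.3908 Y96.1027 F3100
G1 X17.8937 Y78.8962 F3100
G1 X13.8565 Y58.5997 F3100
G1 X17.8937 Y38.3032 F3100
G1 X29.3908 Y21.0967 F3100
G1 X46.5973 Y9.5996 F3100
G1 X66.8938 Y5.5624 F3100
G1 X87.1903 Y9.5996 F3100
G1 X104.3968 Y21.0967 F3100
G1 X115.8939 Y38.3032 F3100
G1 X119.9311 Y58.5997 F3100
M5
G00 X98.7703 Y225.3518
M3 S190
G1 X94.9820 Y224.3418 F3100
G1 X87.8397 Y219.5790 F3100
G1 X78.1485 Y212.2554 F3100
G1 X66.7133 Y203.5632 F3100
G1 X54.3390 Y194.6944 F3100
G1 X41.8305 Y186.8411 F3100
G1 X29.9929 Y181.1954 F3100
G1 X19.6310 Y178.9495 F3100
M5
G00 X113.8967 Y158.9052
M3 S190
G1 X135.3734 Y129.7627 F3100
G1 X129.9529 Y93.9696 F3100
G1 X100.8104 Y72.4929 F3100
G1 X65.0173 Y77.9134 F3100
G1 X43.5406 Y107.0559 F3100
G1 X48.9611 Y142.8490 F3100
G1 X78.1036 Y164.3257 F3100
G1 X113.8967 Y158.9052 F3100
M5
G00 X30.8193 Y227.1735
M3 S190
G1 X106.4795 Y227.1735 F3100
G1 X106.4795 Y102.1350 F3100
G1 X30.8193 Y102.1350 F3100
G1 X30.8193 Y227.1735 F3100
M5
G00 X0.0000 Y0.0000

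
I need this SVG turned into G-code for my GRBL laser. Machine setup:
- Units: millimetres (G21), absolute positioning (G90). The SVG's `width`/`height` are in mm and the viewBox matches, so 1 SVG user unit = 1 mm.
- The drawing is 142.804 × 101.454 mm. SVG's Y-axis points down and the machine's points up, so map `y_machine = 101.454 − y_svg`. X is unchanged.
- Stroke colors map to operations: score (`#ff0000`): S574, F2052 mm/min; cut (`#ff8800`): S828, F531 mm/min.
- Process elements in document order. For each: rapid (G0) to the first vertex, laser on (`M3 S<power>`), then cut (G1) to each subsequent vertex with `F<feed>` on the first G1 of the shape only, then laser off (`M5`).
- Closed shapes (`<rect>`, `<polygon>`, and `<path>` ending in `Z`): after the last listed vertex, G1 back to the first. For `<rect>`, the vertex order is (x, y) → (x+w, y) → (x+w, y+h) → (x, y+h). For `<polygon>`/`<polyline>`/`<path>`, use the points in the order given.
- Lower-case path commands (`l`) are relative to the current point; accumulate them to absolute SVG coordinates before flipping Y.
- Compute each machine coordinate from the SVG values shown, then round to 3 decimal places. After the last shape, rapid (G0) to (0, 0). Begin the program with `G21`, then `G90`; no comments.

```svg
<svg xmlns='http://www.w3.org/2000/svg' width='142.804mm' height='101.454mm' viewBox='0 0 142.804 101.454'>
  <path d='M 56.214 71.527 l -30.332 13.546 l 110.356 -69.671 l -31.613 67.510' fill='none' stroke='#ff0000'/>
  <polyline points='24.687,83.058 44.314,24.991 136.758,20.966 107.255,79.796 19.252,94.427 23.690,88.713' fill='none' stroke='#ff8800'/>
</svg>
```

1 u = 1 mm; y_m = 101.454 − y.

[1] `<path>` open polyline, #ff0000→score S574 F2052: (56.214,29.927) → (25.882,16.381) → (136.238,86.052) → (104.625,18.542)

[2] `<polyline>` open polyline, #ff8800→cut S828 F531: (24.687,18.396) → (44.314,76.463) → (136.758,80.488) → (107.255,21.658) → (19.252,7.027) → (23.690,12.741)

G21
G90
G0 X56.214 Y29.927
M3 S574
G1 X25.882 Y16.381 F2052
G1 X136.238 Y86.052
G1 X104.625 Y18.542
M5
G0 X24.687 Y18.396
M3 S828
G1 X44.314 Y76.463 F531
G1 X136.758 Y80.488
G1 X107.255 Y21.658
G1 X19.252 Y7.027
G1 X23.690 Y12.741
M5
G0 X0.000 Y0.000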